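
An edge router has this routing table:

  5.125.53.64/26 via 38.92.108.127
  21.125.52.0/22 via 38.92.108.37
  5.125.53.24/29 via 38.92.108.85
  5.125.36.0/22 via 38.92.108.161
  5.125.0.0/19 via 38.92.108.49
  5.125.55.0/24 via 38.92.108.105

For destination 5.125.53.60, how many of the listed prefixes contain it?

0

No listed prefix contains 5.125.53.60.
Total matching entries: 0.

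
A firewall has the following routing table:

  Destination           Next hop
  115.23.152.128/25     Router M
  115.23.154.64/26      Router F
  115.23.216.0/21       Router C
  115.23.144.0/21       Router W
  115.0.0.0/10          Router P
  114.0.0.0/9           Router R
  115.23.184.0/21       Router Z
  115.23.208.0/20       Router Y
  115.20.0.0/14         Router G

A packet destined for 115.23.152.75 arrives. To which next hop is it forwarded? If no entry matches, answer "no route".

Routes whose prefix contains 115.23.152.75:
  115.0.0.0/10 (115.0.0.0 - 115.63.255.255) -> Router P
  115.20.0.0/14 (115.20.0.0 - 115.23.255.255) -> Router G
More-specific entries that do NOT match:
  115.23.154.64/26 (115.23.154.64 - 115.23.154.127) does not contain 115.23.152.75
  115.23.152.128/25 (115.23.152.128 - 115.23.152.255) does not contain 115.23.152.75
  115.23.216.0/21 (115.23.216.0 - 115.23.223.255) does not contain 115.23.152.75
  115.23.144.0/21 (115.23.144.0 - 115.23.151.255) does not contain 115.23.152.75
  115.23.184.0/21 (115.23.184.0 - 115.23.191.255) does not contain 115.23.152.75
  115.23.208.0/20 (115.23.208.0 - 115.23.223.255) does not contain 115.23.152.75
Longest matching prefix is /14 -> next hop Router G.

Router G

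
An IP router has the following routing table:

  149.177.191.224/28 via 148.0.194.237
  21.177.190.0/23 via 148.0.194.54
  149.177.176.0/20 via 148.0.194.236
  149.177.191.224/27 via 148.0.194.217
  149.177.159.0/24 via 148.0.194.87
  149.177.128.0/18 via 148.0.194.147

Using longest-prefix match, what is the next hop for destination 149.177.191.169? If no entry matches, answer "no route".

Routes whose prefix contains 149.177.191.169:
  149.177.128.0/18 (149.177.128.0 - 149.177.191.255) -> 148.0.194.147
  149.177.176.0/20 (149.177.176.0 - 149.177.191.255) -> 148.0.194.236
More-specific entries that do NOT match:
  149.177.191.224/28 (149.177.191.224 - 149.177.191.239) does not contain 149.177.191.169
  149.177.191.224/27 (149.177.191.224 - 149.177.191.255) does not contain 149.177.191.169
  149.177.159.0/24 (149.177.159.0 - 149.177.159.255) does not contain 149.177.191.169
  21.177.190.0/23 (21.177.190.0 - 21.177.191.255) does not contain 149.177.191.169
Longest matching prefix is /20 -> next hop 148.0.194.236.

148.0.194.236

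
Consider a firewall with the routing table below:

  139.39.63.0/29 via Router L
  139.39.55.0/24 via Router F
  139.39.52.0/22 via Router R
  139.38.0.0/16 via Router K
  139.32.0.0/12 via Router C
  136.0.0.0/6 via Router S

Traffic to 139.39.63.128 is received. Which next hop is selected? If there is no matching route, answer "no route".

Router C

Routes whose prefix contains 139.39.63.128:
  136.0.0.0/6 (136.0.0.0 - 139.255.255.255) -> Router S
  139.32.0.0/12 (139.32.0.0 - 139.47.255.255) -> Router C
More-specific entries that do NOT match:
  139.39.63.0/29 (139.39.63.0 - 139.39.63.7) does not contain 139.39.63.128
  139.39.55.0/24 (139.39.55.0 - 139.39.55.255) does not contain 139.39.63.128
  139.39.52.0/22 (139.39.52.0 - 139.39.55.255) does not contain 139.39.63.128
  139.38.0.0/16 (139.38.0.0 - 139.38.255.255) does not contain 139.39.63.128
Longest matching prefix is /12 -> next hop Router C.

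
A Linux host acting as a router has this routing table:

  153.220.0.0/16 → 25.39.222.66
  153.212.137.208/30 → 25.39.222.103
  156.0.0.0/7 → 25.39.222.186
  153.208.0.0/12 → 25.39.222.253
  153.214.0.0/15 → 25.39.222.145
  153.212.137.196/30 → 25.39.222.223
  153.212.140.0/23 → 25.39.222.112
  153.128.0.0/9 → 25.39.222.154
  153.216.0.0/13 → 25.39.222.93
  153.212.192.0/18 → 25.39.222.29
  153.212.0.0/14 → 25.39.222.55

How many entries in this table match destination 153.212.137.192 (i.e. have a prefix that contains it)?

Prefixes containing 153.212.137.192:
  153.128.0.0/9 (153.128.0.0 - 153.255.255.255)
  153.208.0.0/12 (153.208.0.0 - 153.223.255.255)
  153.212.0.0/14 (153.212.0.0 - 153.215.255.255)
Total matching entries: 3.

3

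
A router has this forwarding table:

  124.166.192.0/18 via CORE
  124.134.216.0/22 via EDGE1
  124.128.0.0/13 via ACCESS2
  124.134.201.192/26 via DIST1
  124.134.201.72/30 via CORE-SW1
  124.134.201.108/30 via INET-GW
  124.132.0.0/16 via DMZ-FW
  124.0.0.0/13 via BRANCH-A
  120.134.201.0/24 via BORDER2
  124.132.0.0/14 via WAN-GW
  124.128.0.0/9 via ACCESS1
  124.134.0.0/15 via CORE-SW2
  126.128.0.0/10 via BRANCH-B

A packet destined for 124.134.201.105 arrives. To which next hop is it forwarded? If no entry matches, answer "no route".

Routes whose prefix contains 124.134.201.105:
  124.128.0.0/9 (124.128.0.0 - 124.255.255.255) -> ACCESS1
  124.128.0.0/13 (124.128.0.0 - 124.135.255.255) -> ACCESS2
  124.132.0.0/14 (124.132.0.0 - 124.135.255.255) -> WAN-GW
  124.134.0.0/15 (124.134.0.0 - 124.135.255.255) -> CORE-SW2
More-specific entries that do NOT match:
  124.134.201.72/30 (124.134.201.72 - 124.134.201.75) does not contain 124.134.201.105
  124.134.201.108/30 (124.134.201.108 - 124.134.201.111) does not contain 124.134.201.105
  124.134.201.192/26 (124.134.201.192 - 124.134.201.255) does not contain 124.134.201.105
  120.134.201.0/24 (120.134.201.0 - 120.134.201.255) does not contain 124.134.201.105
  124.134.216.0/22 (124.134.216.0 - 124.134.219.255) does not contain 124.134.201.105
  124.166.192.0/18 (124.166.192.0 - 124.166.255.255) does not contain 124.134.201.105
  124.132.0.0/16 (124.132.0.0 - 124.132.255.255) does not contain 124.134.201.105
Longest matching prefix is /15 -> next hop CORE-SW2.

CORE-SW2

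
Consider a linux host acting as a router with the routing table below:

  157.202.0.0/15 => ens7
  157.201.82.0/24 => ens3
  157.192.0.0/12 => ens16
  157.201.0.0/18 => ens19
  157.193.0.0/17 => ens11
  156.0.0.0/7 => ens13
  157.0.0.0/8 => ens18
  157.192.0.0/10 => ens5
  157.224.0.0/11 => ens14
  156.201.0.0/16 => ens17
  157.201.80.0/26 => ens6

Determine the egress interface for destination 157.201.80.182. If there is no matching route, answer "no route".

ens16

Routes whose prefix contains 157.201.80.182:
  156.0.0.0/7 (156.0.0.0 - 157.255.255.255) -> ens13
  157.0.0.0/8 (157.0.0.0 - 157.255.255.255) -> ens18
  157.192.0.0/10 (157.192.0.0 - 157.255.255.255) -> ens5
  157.192.0.0/12 (157.192.0.0 - 157.207.255.255) -> ens16
More-specific entries that do NOT match:
  157.201.80.0/26 (157.201.80.0 - 157.201.80.63) does not contain 157.201.80.182
  157.201.82.0/24 (157.201.82.0 - 157.201.82.255) does not contain 157.201.80.182
  157.201.0.0/18 (157.201.0.0 - 157.201.63.255) does not contain 157.201.80.182
  157.193.0.0/17 (157.193.0.0 - 157.193.127.255) does not contain 157.201.80.182
  156.201.0.0/16 (156.201.0.0 - 156.201.255.255) does not contain 157.201.80.182
  157.202.0.0/15 (157.202.0.0 - 157.203.255.255) does not contain 157.201.80.182
Longest matching prefix is /12 -> interface ens16.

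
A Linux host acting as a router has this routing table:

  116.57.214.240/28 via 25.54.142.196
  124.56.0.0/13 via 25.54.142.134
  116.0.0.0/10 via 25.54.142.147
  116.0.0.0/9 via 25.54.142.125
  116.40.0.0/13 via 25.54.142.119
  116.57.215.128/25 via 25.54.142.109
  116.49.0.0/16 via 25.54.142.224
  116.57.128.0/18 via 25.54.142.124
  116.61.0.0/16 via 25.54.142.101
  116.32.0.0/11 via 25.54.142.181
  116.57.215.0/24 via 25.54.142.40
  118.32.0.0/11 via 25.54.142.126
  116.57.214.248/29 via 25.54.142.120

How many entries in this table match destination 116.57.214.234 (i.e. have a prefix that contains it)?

Prefixes containing 116.57.214.234:
  116.0.0.0/9 (116.0.0.0 - 116.127.255.255)
  116.0.0.0/10 (116.0.0.0 - 116.63.255.255)
  116.32.0.0/11 (116.32.0.0 - 116.63.255.255)
Total matching entries: 3.

3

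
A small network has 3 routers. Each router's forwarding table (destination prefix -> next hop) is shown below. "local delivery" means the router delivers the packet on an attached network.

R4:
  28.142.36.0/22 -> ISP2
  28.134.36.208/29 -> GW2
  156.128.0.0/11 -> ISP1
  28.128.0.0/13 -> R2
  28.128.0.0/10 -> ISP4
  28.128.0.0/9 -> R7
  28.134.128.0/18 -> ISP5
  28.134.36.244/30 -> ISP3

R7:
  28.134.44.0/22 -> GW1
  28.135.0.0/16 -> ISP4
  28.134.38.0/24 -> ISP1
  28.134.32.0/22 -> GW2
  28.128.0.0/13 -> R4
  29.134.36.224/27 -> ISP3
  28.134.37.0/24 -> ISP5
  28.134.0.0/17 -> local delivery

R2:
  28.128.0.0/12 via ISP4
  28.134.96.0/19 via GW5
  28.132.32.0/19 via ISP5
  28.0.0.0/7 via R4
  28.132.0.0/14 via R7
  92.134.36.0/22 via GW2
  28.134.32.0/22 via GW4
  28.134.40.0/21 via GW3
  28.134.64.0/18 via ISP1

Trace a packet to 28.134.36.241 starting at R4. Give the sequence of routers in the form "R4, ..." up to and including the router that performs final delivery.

At R4: longest match for 28.134.36.241 is 28.128.0.0/13 -> R2
At R2: longest match for 28.134.36.241 is 28.132.0.0/14 -> R7
At R7: longest match for 28.134.36.241 is 28.134.0.0/17 -> local delivery

R4, R2, R7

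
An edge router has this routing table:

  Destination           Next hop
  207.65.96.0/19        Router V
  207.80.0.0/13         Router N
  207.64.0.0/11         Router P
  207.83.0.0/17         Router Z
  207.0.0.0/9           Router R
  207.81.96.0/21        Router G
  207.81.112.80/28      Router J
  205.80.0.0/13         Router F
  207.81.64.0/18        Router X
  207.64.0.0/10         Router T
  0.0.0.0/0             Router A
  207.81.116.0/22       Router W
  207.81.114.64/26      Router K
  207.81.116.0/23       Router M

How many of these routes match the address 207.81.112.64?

6

Prefixes containing 207.81.112.64:
  0.0.0.0/0 (default, matches everything)
  207.0.0.0/9 (207.0.0.0 - 207.127.255.255)
  207.64.0.0/10 (207.64.0.0 - 207.127.255.255)
  207.64.0.0/11 (207.64.0.0 - 207.95.255.255)
  207.80.0.0/13 (207.80.0.0 - 207.87.255.255)
  207.81.64.0/18 (207.81.64.0 - 207.81.127.255)
Total matching entries: 6.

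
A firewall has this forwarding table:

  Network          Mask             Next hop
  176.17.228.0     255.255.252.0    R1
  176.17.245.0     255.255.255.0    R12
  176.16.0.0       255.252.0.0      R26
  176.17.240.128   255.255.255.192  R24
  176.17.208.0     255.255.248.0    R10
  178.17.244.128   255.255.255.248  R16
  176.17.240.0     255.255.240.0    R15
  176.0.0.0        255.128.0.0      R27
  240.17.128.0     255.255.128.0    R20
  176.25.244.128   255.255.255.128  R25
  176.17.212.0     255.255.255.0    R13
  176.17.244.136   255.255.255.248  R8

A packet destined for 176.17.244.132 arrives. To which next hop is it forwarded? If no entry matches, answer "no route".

R15

Routes whose prefix contains 176.17.244.132:
  176.0.0.0/9 (176.0.0.0 - 176.127.255.255) -> R27
  176.16.0.0/14 (176.16.0.0 - 176.19.255.255) -> R26
  176.17.240.0/20 (176.17.240.0 - 176.17.255.255) -> R15
More-specific entries that do NOT match:
  178.17.244.128/29 (178.17.244.128 - 178.17.244.135) does not contain 176.17.244.132
  176.17.244.136/29 (176.17.244.136 - 176.17.244.143) does not contain 176.17.244.132
  176.17.240.128/26 (176.17.240.128 - 176.17.240.191) does not contain 176.17.244.132
  176.25.244.128/25 (176.25.244.128 - 176.25.244.255) does not contain 176.17.244.132
  176.17.245.0/24 (176.17.245.0 - 176.17.245.255) does not contain 176.17.244.132
  176.17.212.0/24 (176.17.212.0 - 176.17.212.255) does not contain 176.17.244.132
  176.17.228.0/22 (176.17.228.0 - 176.17.231.255) does not contain 176.17.244.132
  176.17.208.0/21 (176.17.208.0 - 176.17.215.255) does not contain 176.17.244.132
Longest matching prefix is /20 -> next hop R15.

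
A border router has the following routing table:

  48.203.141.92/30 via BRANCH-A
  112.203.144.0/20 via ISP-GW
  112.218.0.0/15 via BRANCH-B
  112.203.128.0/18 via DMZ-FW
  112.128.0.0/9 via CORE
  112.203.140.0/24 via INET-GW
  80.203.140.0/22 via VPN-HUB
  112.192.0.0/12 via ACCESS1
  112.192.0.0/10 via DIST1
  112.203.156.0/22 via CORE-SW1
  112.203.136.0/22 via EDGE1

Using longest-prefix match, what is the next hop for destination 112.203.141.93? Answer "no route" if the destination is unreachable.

Routes whose prefix contains 112.203.141.93:
  112.128.0.0/9 (112.128.0.0 - 112.255.255.255) -> CORE
  112.192.0.0/10 (112.192.0.0 - 112.255.255.255) -> DIST1
  112.192.0.0/12 (112.192.0.0 - 112.207.255.255) -> ACCESS1
  112.203.128.0/18 (112.203.128.0 - 112.203.191.255) -> DMZ-FW
More-specific entries that do NOT match:
  48.203.141.92/30 (48.203.141.92 - 48.203.141.95) does not contain 112.203.141.93
  112.203.140.0/24 (112.203.140.0 - 112.203.140.255) does not contain 112.203.141.93
  80.203.140.0/22 (80.203.140.0 - 80.203.143.255) does not contain 112.203.141.93
  112.203.156.0/22 (112.203.156.0 - 112.203.159.255) does not contain 112.203.141.93
  112.203.136.0/22 (112.203.136.0 - 112.203.139.255) does not contain 112.203.141.93
  112.203.144.0/20 (112.203.144.0 - 112.203.159.255) does not contain 112.203.141.93
Longest matching prefix is /18 -> next hop DMZ-FW.

DMZ-FW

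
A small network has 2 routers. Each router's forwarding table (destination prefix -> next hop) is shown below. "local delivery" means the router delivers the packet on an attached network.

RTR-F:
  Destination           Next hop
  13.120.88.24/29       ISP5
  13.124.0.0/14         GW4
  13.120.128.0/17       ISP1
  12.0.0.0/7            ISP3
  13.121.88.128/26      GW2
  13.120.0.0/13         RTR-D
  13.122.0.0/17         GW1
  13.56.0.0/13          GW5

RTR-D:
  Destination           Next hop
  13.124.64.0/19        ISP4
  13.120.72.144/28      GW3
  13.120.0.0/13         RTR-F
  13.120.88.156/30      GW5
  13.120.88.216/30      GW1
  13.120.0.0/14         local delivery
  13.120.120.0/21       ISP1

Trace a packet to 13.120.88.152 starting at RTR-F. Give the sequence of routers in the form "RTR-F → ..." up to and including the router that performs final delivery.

RTR-F → RTR-D

At RTR-F: longest match for 13.120.88.152 is 13.120.0.0/13 -> RTR-D
At RTR-D: longest match for 13.120.88.152 is 13.120.0.0/14 -> local delivery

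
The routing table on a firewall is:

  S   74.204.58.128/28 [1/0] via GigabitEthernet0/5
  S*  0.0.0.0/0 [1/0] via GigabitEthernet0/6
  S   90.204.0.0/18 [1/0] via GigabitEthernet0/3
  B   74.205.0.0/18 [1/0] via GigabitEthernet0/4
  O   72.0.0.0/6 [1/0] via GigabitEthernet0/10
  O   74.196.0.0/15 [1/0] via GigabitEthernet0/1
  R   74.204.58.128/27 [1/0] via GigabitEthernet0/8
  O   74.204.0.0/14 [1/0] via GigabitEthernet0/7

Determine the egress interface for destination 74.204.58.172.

GigabitEthernet0/7

Routes whose prefix contains 74.204.58.172:
  0.0.0.0/0 (default, matches everything) -> GigabitEthernet0/6
  72.0.0.0/6 (72.0.0.0 - 75.255.255.255) -> GigabitEthernet0/10
  74.204.0.0/14 (74.204.0.0 - 74.207.255.255) -> GigabitEthernet0/7
More-specific entries that do NOT match:
  74.204.58.128/28 (74.204.58.128 - 74.204.58.143) does not contain 74.204.58.172
  74.204.58.128/27 (74.204.58.128 - 74.204.58.159) does not contain 74.204.58.172
  90.204.0.0/18 (90.204.0.0 - 90.204.63.255) does not contain 74.204.58.172
  74.205.0.0/18 (74.205.0.0 - 74.205.63.255) does not contain 74.204.58.172
  74.196.0.0/15 (74.196.0.0 - 74.197.255.255) does not contain 74.204.58.172
Longest matching prefix is /14 -> interface GigabitEthernet0/7.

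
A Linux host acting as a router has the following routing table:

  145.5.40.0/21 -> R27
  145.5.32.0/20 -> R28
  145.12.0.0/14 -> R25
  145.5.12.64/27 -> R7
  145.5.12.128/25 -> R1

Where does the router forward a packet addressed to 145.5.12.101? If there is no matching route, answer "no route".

no route

No entry's prefix contains 145.5.12.101; there is no default route.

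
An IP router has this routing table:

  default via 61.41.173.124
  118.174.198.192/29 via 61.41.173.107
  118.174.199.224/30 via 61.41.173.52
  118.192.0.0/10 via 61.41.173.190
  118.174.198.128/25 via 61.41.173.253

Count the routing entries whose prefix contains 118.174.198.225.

Prefixes containing 118.174.198.225:
  0.0.0.0/0 (default, matches everything)
  118.174.198.128/25 (118.174.198.128 - 118.174.198.255)
Total matching entries: 2.

2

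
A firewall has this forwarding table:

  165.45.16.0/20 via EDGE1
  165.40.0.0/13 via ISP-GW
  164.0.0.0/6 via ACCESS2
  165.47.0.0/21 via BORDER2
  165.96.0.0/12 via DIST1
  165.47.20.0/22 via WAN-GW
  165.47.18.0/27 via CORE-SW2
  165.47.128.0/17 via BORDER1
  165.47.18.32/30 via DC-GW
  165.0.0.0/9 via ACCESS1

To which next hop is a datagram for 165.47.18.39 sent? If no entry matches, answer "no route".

Routes whose prefix contains 165.47.18.39:
  164.0.0.0/6 (164.0.0.0 - 167.255.255.255) -> ACCESS2
  165.0.0.0/9 (165.0.0.0 - 165.127.255.255) -> ACCESS1
  165.40.0.0/13 (165.40.0.0 - 165.47.255.255) -> ISP-GW
More-specific entries that do NOT match:
  165.47.18.32/30 (165.47.18.32 - 165.47.18.35) does not contain 165.47.18.39
  165.47.18.0/27 (165.47.18.0 - 165.47.18.31) does not contain 165.47.18.39
  165.47.20.0/22 (165.47.20.0 - 165.47.23.255) does not contain 165.47.18.39
  165.47.0.0/21 (165.47.0.0 - 165.47.7.255) does not contain 165.47.18.39
  165.45.16.0/20 (165.45.16.0 - 165.45.31.255) does not contain 165.47.18.39
  165.47.128.0/17 (165.47.128.0 - 165.47.255.255) does not contain 165.47.18.39
Longest matching prefix is /13 -> next hop ISP-GW.

ISP-GW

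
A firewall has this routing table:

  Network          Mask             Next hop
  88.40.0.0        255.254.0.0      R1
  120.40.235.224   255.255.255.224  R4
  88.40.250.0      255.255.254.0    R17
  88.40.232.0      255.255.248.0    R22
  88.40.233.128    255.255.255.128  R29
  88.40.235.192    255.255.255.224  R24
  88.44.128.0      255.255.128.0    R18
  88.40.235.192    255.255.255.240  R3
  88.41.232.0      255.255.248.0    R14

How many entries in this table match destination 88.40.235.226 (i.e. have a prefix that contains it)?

Prefixes containing 88.40.235.226:
  88.40.0.0/15 (88.40.0.0 - 88.41.255.255)
  88.40.232.0/21 (88.40.232.0 - 88.40.239.255)
Total matching entries: 2.

2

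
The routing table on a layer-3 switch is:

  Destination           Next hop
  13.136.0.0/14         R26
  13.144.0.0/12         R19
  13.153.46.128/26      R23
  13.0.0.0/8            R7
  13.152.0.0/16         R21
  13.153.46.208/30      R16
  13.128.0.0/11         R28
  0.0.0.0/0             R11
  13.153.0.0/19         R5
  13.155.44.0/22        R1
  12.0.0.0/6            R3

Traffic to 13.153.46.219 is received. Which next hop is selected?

R19

Routes whose prefix contains 13.153.46.219:
  0.0.0.0/0 (default, matches everything) -> R11
  12.0.0.0/6 (12.0.0.0 - 15.255.255.255) -> R3
  13.0.0.0/8 (13.0.0.0 - 13.255.255.255) -> R7
  13.128.0.0/11 (13.128.0.0 - 13.159.255.255) -> R28
  13.144.0.0/12 (13.144.0.0 - 13.159.255.255) -> R19
More-specific entries that do NOT match:
  13.153.46.208/30 (13.153.46.208 - 13.153.46.211) does not contain 13.153.46.219
  13.153.46.128/26 (13.153.46.128 - 13.153.46.191) does not contain 13.153.46.219
  13.155.44.0/22 (13.155.44.0 - 13.155.47.255) does not contain 13.153.46.219
  13.153.0.0/19 (13.153.0.0 - 13.153.31.255) does not contain 13.153.46.219
  13.152.0.0/16 (13.152.0.0 - 13.152.255.255) does not contain 13.153.46.219
  13.136.0.0/14 (13.136.0.0 - 13.139.255.255) does not contain 13.153.46.219
Longest matching prefix is /12 -> next hop R19.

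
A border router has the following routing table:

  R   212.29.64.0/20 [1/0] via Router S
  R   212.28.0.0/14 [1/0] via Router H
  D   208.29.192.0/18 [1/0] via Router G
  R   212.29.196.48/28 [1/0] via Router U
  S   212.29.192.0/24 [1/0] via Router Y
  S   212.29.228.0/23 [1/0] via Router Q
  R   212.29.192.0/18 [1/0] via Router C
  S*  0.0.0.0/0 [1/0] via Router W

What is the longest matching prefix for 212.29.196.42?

Entries matching 212.29.196.42:
  0.0.0.0/0 (default, matches everything)
  212.28.0.0/14 (212.28.0.0 - 212.31.255.255)
  212.29.192.0/18 (212.29.192.0 - 212.29.255.255)
Most specific is 212.29.192.0/18.

212.29.192.0/18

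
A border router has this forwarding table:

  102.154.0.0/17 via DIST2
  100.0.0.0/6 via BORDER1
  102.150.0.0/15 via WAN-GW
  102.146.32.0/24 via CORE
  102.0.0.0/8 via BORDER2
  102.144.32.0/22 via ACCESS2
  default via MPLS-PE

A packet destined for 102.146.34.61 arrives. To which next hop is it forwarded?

BORDER2

Routes whose prefix contains 102.146.34.61:
  0.0.0.0/0 (default, matches everything) -> MPLS-PE
  100.0.0.0/6 (100.0.0.0 - 103.255.255.255) -> BORDER1
  102.0.0.0/8 (102.0.0.0 - 102.255.255.255) -> BORDER2
More-specific entries that do NOT match:
  102.146.32.0/24 (102.146.32.0 - 102.146.32.255) does not contain 102.146.34.61
  102.144.32.0/22 (102.144.32.0 - 102.144.35.255) does not contain 102.146.34.61
  102.154.0.0/17 (102.154.0.0 - 102.154.127.255) does not contain 102.146.34.61
  102.150.0.0/15 (102.150.0.0 - 102.151.255.255) does not contain 102.146.34.61
Longest matching prefix is /8 -> next hop BORDER2.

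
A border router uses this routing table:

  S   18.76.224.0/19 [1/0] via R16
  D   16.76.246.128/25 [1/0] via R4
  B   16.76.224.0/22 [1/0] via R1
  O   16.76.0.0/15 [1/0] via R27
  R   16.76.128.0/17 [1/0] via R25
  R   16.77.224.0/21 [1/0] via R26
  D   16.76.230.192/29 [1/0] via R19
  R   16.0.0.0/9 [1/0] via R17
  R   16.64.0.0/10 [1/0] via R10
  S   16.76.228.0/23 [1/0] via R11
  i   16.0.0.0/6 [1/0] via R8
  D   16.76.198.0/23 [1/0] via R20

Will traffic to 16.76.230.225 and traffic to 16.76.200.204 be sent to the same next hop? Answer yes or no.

16.76.230.225: longest match 16.76.128.0/17 -> R25
16.76.200.204: longest match 16.76.128.0/17 -> R25

yes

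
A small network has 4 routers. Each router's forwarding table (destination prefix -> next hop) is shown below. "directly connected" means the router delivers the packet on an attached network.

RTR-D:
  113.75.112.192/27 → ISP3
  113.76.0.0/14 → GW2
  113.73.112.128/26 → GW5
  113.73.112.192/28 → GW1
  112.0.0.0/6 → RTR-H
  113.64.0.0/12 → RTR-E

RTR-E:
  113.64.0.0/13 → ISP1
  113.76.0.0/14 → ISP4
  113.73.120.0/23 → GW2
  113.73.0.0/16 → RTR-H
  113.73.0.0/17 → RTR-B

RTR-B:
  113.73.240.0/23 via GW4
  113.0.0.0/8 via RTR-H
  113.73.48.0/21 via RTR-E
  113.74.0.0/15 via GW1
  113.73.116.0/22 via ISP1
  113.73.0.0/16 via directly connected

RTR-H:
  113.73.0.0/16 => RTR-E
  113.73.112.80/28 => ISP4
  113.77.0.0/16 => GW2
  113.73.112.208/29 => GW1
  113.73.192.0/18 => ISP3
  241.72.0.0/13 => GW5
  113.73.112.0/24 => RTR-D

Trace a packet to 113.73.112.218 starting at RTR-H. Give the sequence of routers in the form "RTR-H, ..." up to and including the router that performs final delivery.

At RTR-H: longest match for 113.73.112.218 is 113.73.112.0/24 -> RTR-D
At RTR-D: longest match for 113.73.112.218 is 113.64.0.0/12 -> RTR-E
At RTR-E: longest match for 113.73.112.218 is 113.73.0.0/17 -> RTR-B
At RTR-B: longest match for 113.73.112.218 is 113.73.0.0/16 -> directly connected

RTR-H, RTR-D, RTR-E, RTR-B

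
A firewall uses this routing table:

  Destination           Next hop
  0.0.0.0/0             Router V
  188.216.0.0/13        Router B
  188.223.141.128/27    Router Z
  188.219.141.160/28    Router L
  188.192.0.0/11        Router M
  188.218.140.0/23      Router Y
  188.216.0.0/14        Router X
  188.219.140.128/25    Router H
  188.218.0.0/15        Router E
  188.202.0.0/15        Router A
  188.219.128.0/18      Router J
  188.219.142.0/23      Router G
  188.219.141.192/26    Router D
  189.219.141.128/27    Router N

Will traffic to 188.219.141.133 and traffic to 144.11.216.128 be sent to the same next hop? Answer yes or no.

no

188.219.141.133: longest match 188.219.128.0/18 -> Router J
144.11.216.128: longest match 0.0.0.0/0 -> Router V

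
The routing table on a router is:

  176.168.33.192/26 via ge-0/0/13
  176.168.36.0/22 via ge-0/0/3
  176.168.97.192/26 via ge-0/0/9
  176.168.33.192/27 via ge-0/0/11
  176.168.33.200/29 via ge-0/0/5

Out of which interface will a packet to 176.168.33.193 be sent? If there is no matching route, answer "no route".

ge-0/0/11

Routes whose prefix contains 176.168.33.193:
  176.168.33.192/26 (176.168.33.192 - 176.168.33.255) -> ge-0/0/13
  176.168.33.192/27 (176.168.33.192 - 176.168.33.223) -> ge-0/0/11
More-specific entries that do NOT match:
  176.168.33.200/29 (176.168.33.200 - 176.168.33.207) does not contain 176.168.33.193
Longest matching prefix is /27 -> interface ge-0/0/11.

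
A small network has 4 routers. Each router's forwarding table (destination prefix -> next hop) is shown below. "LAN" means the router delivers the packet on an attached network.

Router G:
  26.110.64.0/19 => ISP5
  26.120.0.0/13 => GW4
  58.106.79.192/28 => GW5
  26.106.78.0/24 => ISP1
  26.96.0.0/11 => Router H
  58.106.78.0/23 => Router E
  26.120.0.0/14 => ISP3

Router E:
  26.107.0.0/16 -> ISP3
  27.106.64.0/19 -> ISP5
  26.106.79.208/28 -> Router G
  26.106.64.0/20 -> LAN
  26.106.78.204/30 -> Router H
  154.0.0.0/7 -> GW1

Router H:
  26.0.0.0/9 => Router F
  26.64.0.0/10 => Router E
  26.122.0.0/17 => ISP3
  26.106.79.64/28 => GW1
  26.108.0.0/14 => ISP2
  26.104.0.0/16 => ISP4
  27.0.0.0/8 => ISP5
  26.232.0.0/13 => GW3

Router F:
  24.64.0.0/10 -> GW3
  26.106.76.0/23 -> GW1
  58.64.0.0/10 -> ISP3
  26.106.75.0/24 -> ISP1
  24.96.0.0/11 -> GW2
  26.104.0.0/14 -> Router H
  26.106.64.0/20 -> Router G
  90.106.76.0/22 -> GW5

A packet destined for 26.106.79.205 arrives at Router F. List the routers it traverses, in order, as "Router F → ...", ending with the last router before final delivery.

Router F → Router G → Router H → Router E

At Router F: longest match for 26.106.79.205 is 26.106.64.0/20 -> Router G
At Router G: longest match for 26.106.79.205 is 26.96.0.0/11 -> Router H
At Router H: longest match for 26.106.79.205 is 26.64.0.0/10 -> Router E
At Router E: longest match for 26.106.79.205 is 26.106.64.0/20 -> LAN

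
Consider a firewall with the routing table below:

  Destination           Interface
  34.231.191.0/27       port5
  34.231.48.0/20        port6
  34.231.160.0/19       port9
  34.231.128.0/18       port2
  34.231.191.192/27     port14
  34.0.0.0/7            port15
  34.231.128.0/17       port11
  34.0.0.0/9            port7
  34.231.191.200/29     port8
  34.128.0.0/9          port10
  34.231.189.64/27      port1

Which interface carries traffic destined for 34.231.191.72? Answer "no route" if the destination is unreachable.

port9

Routes whose prefix contains 34.231.191.72:
  34.0.0.0/7 (34.0.0.0 - 35.255.255.255) -> port15
  34.128.0.0/9 (34.128.0.0 - 34.255.255.255) -> port10
  34.231.128.0/17 (34.231.128.0 - 34.231.255.255) -> port11
  34.231.128.0/18 (34.231.128.0 - 34.231.191.255) -> port2
  34.231.160.0/19 (34.231.160.0 - 34.231.191.255) -> port9
More-specific entries that do NOT match:
  34.231.191.200/29 (34.231.191.200 - 34.231.191.207) does not contain 34.231.191.72
  34.231.191.0/27 (34.231.191.0 - 34.231.191.31) does not contain 34.231.191.72
  34.231.191.192/27 (34.231.191.192 - 34.231.191.223) does not contain 34.231.191.72
  34.231.189.64/27 (34.231.189.64 - 34.231.189.95) does not contain 34.231.191.72
  34.231.48.0/20 (34.231.48.0 - 34.231.63.255) does not contain 34.231.191.72
Longest matching prefix is /19 -> interface port9.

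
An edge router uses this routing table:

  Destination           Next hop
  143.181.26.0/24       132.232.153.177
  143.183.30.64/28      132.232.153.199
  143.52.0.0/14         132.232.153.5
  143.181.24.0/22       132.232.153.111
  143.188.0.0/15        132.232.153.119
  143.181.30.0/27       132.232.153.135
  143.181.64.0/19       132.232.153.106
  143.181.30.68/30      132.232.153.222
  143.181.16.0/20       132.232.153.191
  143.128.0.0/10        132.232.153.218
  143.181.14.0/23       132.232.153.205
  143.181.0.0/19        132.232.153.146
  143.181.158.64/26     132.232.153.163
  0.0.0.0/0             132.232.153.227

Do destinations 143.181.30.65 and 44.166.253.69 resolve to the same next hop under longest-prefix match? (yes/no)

no

143.181.30.65: longest match 143.181.16.0/20 -> 132.232.153.191
44.166.253.69: longest match 0.0.0.0/0 -> 132.232.153.227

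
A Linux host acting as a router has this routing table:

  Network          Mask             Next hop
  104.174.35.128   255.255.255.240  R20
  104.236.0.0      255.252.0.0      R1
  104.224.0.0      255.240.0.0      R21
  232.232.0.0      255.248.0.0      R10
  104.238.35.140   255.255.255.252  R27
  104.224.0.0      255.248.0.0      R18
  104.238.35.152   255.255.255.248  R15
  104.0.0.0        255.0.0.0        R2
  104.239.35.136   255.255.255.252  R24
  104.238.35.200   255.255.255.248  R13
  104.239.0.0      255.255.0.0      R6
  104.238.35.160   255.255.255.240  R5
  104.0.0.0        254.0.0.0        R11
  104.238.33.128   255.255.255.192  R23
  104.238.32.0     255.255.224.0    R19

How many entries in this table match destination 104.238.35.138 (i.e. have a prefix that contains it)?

Prefixes containing 104.238.35.138:
  104.0.0.0/7 (104.0.0.0 - 105.255.255.255)
  104.0.0.0/8 (104.0.0.0 - 104.255.255.255)
  104.224.0.0/12 (104.224.0.0 - 104.239.255.255)
  104.236.0.0/14 (104.236.0.0 - 104.239.255.255)
  104.238.32.0/19 (104.238.32.0 - 104.238.63.255)
Total matching entries: 5.

5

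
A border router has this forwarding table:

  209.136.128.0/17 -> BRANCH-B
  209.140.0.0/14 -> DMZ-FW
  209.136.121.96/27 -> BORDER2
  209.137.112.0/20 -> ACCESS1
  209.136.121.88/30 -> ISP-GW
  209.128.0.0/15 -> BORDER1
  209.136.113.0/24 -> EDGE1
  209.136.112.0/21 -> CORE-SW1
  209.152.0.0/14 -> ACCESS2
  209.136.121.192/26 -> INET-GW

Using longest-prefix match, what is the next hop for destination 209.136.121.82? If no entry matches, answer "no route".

No entry's prefix contains 209.136.121.82; there is no default route.

no route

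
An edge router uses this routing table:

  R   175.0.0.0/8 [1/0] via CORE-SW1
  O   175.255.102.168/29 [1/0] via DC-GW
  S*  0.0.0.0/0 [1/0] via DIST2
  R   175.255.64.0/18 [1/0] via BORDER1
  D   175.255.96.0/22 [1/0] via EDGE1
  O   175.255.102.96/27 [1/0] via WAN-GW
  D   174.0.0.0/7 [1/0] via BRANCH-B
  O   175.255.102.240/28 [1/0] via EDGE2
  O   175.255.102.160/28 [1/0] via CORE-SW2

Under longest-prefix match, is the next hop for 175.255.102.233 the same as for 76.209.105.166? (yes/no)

175.255.102.233: longest match 175.255.64.0/18 -> BORDER1
76.209.105.166: longest match 0.0.0.0/0 -> DIST2

no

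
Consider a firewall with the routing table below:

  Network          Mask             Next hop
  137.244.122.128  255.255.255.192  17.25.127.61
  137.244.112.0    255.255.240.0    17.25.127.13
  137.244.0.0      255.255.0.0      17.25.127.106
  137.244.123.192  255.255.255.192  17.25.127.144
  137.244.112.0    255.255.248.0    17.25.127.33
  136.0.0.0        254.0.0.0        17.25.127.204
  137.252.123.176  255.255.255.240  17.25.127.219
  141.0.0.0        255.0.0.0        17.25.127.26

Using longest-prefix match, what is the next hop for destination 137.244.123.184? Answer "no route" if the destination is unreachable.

Routes whose prefix contains 137.244.123.184:
  136.0.0.0/7 (136.0.0.0 - 137.255.255.255) -> 17.25.127.204
  137.244.0.0/16 (137.244.0.0 - 137.244.255.255) -> 17.25.127.106
  137.244.112.0/20 (137.244.112.0 - 137.244.127.255) -> 17.25.127.13
More-specific entries that do NOT match:
  137.252.123.176/28 (137.252.123.176 - 137.252.123.191) does not contain 137.244.123.184
  137.244.122.128/26 (137.244.122.128 - 137.244.122.191) does not contain 137.244.123.184
  137.244.123.192/26 (137.244.123.192 - 137.244.123.255) does not contain 137.244.123.184
  137.244.112.0/21 (137.244.112.0 - 137.244.119.255) does not contain 137.244.123.184
Longest matching prefix is /20 -> next hop 17.25.127.13.

17.25.127.13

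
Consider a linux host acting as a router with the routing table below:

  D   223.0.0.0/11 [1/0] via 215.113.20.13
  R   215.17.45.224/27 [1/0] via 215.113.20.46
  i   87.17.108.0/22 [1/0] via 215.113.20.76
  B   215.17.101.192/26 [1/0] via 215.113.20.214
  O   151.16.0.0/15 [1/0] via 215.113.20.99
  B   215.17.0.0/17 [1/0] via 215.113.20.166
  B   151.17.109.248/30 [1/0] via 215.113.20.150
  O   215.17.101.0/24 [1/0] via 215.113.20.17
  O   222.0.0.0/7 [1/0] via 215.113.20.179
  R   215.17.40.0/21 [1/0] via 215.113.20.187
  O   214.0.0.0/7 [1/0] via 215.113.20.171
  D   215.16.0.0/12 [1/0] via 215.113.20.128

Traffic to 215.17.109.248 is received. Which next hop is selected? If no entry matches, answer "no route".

215.113.20.166

Routes whose prefix contains 215.17.109.248:
  214.0.0.0/7 (214.0.0.0 - 215.255.255.255) -> 215.113.20.171
  215.16.0.0/12 (215.16.0.0 - 215.31.255.255) -> 215.113.20.128
  215.17.0.0/17 (215.17.0.0 - 215.17.127.255) -> 215.113.20.166
More-specific entries that do NOT match:
  151.17.109.248/30 (151.17.109.248 - 151.17.109.251) does not contain 215.17.109.248
  215.17.45.224/27 (215.17.45.224 - 215.17.45.255) does not contain 215.17.109.248
  215.17.101.192/26 (215.17.101.192 - 215.17.101.255) does not contain 215.17.109.248
  215.17.101.0/24 (215.17.101.0 - 215.17.101.255) does not contain 215.17.109.248
  87.17.108.0/22 (87.17.108.0 - 87.17.111.255) does not contain 215.17.109.248
  215.17.40.0/21 (215.17.40.0 - 215.17.47.255) does not contain 215.17.109.248
Longest matching prefix is /17 -> next hop 215.113.20.166.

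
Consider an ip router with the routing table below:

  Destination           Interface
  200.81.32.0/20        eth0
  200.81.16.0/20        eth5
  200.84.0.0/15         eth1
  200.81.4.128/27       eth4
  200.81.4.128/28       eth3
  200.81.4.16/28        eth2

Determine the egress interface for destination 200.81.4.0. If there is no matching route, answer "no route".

no route

No entry's prefix contains 200.81.4.0; there is no default route.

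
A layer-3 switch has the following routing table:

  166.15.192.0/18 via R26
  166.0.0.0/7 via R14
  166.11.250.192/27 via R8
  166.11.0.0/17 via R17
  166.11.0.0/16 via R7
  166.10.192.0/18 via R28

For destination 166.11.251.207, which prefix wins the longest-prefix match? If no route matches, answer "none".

166.11.0.0/16

Entries matching 166.11.251.207:
  166.0.0.0/7 (166.0.0.0 - 167.255.255.255)
  166.11.0.0/16 (166.11.0.0 - 166.11.255.255)
Most specific is 166.11.0.0/16.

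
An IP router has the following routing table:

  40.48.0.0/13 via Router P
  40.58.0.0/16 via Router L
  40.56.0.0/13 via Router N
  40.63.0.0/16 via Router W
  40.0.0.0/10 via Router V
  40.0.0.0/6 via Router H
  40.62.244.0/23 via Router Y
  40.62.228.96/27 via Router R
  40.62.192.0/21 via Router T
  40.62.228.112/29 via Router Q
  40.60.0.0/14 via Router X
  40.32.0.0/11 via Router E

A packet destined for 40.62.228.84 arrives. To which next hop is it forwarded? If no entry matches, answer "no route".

Routes whose prefix contains 40.62.228.84:
  40.0.0.0/6 (40.0.0.0 - 43.255.255.255) -> Router H
  40.0.0.0/10 (40.0.0.0 - 40.63.255.255) -> Router V
  40.32.0.0/11 (40.32.0.0 - 40.63.255.255) -> Router E
  40.56.0.0/13 (40.56.0.0 - 40.63.255.255) -> Router N
  40.60.0.0/14 (40.60.0.0 - 40.63.255.255) -> Router X
More-specific entries that do NOT match:
  40.62.228.112/29 (40.62.228.112 - 40.62.228.119) does not contain 40.62.228.84
  40.62.228.96/27 (40.62.228.96 - 40.62.228.127) does not contain 40.62.228.84
  40.62.244.0/23 (40.62.244.0 - 40.62.245.255) does not contain 40.62.228.84
  40.62.192.0/21 (40.62.192.0 - 40.62.199.255) does not contain 40.62.228.84
  40.58.0.0/16 (40.58.0.0 - 40.58.255.255) does not contain 40.62.228.84
  40.63.0.0/16 (40.63.0.0 - 40.63.255.255) does not contain 40.62.228.84
Longest matching prefix is /14 -> next hop Router X.

Router X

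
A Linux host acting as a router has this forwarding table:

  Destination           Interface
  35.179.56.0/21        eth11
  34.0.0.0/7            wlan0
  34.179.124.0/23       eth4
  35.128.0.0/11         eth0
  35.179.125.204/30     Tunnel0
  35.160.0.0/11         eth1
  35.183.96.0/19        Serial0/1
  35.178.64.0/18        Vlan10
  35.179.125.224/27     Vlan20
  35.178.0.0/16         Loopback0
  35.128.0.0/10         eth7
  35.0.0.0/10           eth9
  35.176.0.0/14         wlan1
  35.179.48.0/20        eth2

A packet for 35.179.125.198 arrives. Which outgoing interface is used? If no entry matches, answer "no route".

wlan1

Routes whose prefix contains 35.179.125.198:
  34.0.0.0/7 (34.0.0.0 - 35.255.255.255) -> wlan0
  35.128.0.0/10 (35.128.0.0 - 35.191.255.255) -> eth7
  35.160.0.0/11 (35.160.0.0 - 35.191.255.255) -> eth1
  35.176.0.0/14 (35.176.0.0 - 35.179.255.255) -> wlan1
More-specific entries that do NOT match:
  35.179.125.204/30 (35.179.125.204 - 35.179.125.207) does not contain 35.179.125.198
  35.179.125.224/27 (35.179.125.224 - 35.179.125.255) does not contain 35.179.125.198
  34.179.124.0/23 (34.179.124.0 - 34.179.125.255) does not contain 35.179.125.198
  35.179.56.0/21 (35.179.56.0 - 35.179.63.255) does not contain 35.179.125.198
  35.179.48.0/20 (35.179.48.0 - 35.179.63.255) does not contain 35.179.125.198
  35.183.96.0/19 (35.183.96.0 - 35.183.127.255) does not contain 35.179.125.198
  35.178.64.0/18 (35.178.64.0 - 35.178.127.255) does not contain 35.179.125.198
  35.178.0.0/16 (35.178.0.0 - 35.178.255.255) does not contain 35.179.125.198
Longest matching prefix is /14 -> interface wlan1.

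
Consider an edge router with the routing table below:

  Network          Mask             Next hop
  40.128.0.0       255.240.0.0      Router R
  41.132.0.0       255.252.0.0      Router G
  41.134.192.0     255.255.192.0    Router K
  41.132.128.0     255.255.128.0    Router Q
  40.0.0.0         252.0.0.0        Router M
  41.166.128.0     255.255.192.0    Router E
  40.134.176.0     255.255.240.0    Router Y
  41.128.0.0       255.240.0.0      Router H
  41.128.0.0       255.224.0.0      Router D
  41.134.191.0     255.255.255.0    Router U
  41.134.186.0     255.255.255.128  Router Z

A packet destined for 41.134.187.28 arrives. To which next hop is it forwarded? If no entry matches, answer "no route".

Router G

Routes whose prefix contains 41.134.187.28:
  40.0.0.0/6 (40.0.0.0 - 43.255.255.255) -> Router M
  41.128.0.0/11 (41.128.0.0 - 41.159.255.255) -> Router D
  41.128.0.0/12 (41.128.0.0 - 41.143.255.255) -> Router H
  41.132.0.0/14 (41.132.0.0 - 41.135.255.255) -> Router G
More-specific entries that do NOT match:
  41.134.186.0/25 (41.134.186.0 - 41.134.186.127) does not contain 41.134.187.28
  41.134.191.0/24 (41.134.191.0 - 41.134.191.255) does not contain 41.134.187.28
  40.134.176.0/20 (40.134.176.0 - 40.134.191.255) does not contain 41.134.187.28
  41.134.192.0/18 (41.134.192.0 - 41.134.255.255) does not contain 41.134.187.28
  41.166.128.0/18 (41.166.128.0 - 41.166.191.255) does not contain 41.134.187.28
  41.132.128.0/17 (41.132.128.0 - 41.132.255.255) does not contain 41.134.187.28
Longest matching prefix is /14 -> next hop Router G.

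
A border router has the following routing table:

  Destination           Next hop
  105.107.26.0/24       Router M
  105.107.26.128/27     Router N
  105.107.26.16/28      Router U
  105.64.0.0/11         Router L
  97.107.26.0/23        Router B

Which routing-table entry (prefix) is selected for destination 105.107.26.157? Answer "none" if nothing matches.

Entries matching 105.107.26.157:
  105.107.26.0/24 (105.107.26.0 - 105.107.26.255)
  105.107.26.128/27 (105.107.26.128 - 105.107.26.159)
Most specific is 105.107.26.128/27.

105.107.26.128/27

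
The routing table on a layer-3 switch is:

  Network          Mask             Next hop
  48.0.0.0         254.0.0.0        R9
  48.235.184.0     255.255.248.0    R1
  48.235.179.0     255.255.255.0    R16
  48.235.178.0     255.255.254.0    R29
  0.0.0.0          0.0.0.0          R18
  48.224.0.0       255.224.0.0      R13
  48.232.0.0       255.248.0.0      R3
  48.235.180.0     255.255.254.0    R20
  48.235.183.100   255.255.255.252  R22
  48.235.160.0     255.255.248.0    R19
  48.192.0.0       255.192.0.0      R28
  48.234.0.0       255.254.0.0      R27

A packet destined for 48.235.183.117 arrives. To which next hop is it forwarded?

Routes whose prefix contains 48.235.183.117:
  0.0.0.0/0 (default, matches everything) -> R18
  48.0.0.0/7 (48.0.0.0 - 49.255.255.255) -> R9
  48.192.0.0/10 (48.192.0.0 - 48.255.255.255) -> R28
  48.224.0.0/11 (48.224.0.0 - 48.255.255.255) -> R13
  48.232.0.0/13 (48.232.0.0 - 48.239.255.255) -> R3
  48.234.0.0/15 (48.234.0.0 - 48.235.255.255) -> R27
More-specific entries that do NOT match:
  48.235.183.100/30 (48.235.183.100 - 48.235.183.103) does not contain 48.235.183.117
  48.235.179.0/24 (48.235.179.0 - 48.235.179.255) does not contain 48.235.183.117
  48.235.178.0/23 (48.235.178.0 - 48.235.179.255) does not contain 48.235.183.117
  48.235.180.0/23 (48.235.180.0 - 48.235.181.255) does not contain 48.235.183.117
  48.235.184.0/21 (48.235.184.0 - 48.235.191.255) does not contain 48.235.183.117
  48.235.160.0/21 (48.235.160.0 - 48.235.167.255) does not contain 48.235.183.117
Longest matching prefix is /15 -> next hop R27.

R27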